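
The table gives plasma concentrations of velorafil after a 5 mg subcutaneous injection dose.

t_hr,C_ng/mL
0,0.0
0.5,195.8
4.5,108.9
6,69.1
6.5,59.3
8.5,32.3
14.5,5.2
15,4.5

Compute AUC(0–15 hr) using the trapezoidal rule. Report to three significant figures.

AUC = 1030 ng/mL·hr

Trapezoidal AUC_0→15:
  [0→0.5]: (0.0+195.8)/2 × 0.5 = 48.95
  [0.5→4.5]: (195.8+108.9)/2 × 4 = 609.4
  [4.5→6]: (108.9+69.1)/2 × 1.5 = 133.5
  [6→6.5]: (69.1+59.3)/2 × 0.5 = 32.1
  [6.5→8.5]: (59.3+32.3)/2 × 2 = 91.6
  [8.5→14.5]: (32.3+5.2)/2 × 6 = 112.5
  [14.5→15]: (5.2+4.5)/2 × 0.5 = 2.425
  Sum = 1030.475 ng/mL·hr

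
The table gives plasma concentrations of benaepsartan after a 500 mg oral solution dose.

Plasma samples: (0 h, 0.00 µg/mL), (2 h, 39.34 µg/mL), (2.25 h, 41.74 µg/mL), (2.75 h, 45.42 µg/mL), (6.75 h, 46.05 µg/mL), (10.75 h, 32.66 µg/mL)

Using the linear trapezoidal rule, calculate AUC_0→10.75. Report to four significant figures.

AUC = 411.6 µg/mL·h

Trapezoidal AUC_0→10.75:
  [0→2]: (0.00+39.34)/2 × 2 = 39.34
  [2→2.25]: (39.34+41.74)/2 × 0.25 = 10.135
  [2.25→2.75]: (41.74+45.42)/2 × 0.5 = 21.79
  [2.75→6.75]: (45.42+46.05)/2 × 4 = 182.94
  [6.75→10.75]: (46.05+32.66)/2 × 4 = 157.42
  Sum = 411.625 µg/mL·h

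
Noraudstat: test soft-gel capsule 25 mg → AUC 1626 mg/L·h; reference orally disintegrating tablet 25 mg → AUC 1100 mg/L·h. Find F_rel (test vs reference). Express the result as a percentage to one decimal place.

F_rel = 147.8%

F_rel = (AUC_test/D_test) / (AUC_ref/D_ref)
      = (1626/25) / (1100/25)
      = 65.04 / 44 = 1.4782 = 147.82%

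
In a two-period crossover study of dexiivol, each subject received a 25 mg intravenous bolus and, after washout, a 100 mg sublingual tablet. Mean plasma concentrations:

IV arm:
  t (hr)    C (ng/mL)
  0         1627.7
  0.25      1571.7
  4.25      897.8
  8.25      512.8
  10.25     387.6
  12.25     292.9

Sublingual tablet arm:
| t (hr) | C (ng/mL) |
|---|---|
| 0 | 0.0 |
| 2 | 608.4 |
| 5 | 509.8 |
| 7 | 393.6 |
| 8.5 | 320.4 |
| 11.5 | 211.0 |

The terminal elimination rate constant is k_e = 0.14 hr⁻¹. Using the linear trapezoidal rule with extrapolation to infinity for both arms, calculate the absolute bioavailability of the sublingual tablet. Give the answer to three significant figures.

Trapezoidal AUC_0→12.25 (IV):
  [0→0.25]: (1627.7+1571.7)/2 × 0.25 = 399.925
  [0.25→4.25]: (1571.7+897.8)/2 × 4 = 4939.0
  [4.25→8.25]: (897.8+512.8)/2 × 4 = 2821.2
  [8.25→10.25]: (512.8+387.6)/2 × 2 = 900.4
  [10.25→12.25]: (387.6+292.9)/2 × 2 = 680.5
  Sum = 9741.025 ng/mL·hr
IV tail: 292.9/0.14 = 2092.143; AUC_iv,0→∞ = 9741.025 + 2092.143 = 11833.168 ng/mL·hr
Trapezoidal AUC_0→11.5 (sublingual tablet):
  [0→2]: (0.0+608.4)/2 × 2 = 608.4
  [2→5]: (608.4+509.8)/2 × 3 = 1677.3
  [5→7]: (509.8+393.6)/2 × 2 = 903.4
  [7→8.5]: (393.6+320.4)/2 × 1.5 = 535.5
  [8.5→11.5]: (320.4+211.0)/2 × 3 = 797.1
  Sum = 4521.7 ng/mL·hr
sublingual tablet tail: 211.0/0.14 = 1507.143; AUC_ev,0→∞ = 4521.7 + 1507.143 = 6028.843 ng/mL·hr
F = (AUC_ev/D_ev)/(AUC_iv/D_iv) = (6028.843/100)/(11833.168/25) = 60.28843/473.32672 = 0.1274

F = 0.127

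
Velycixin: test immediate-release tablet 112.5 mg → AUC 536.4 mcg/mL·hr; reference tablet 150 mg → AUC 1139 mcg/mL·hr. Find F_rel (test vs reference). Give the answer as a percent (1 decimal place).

F_rel = (AUC_test/D_test) / (AUC_ref/D_ref)
      = (536.4/112.5) / (1139/150)
      = 4.768 / 7.59333 = 0.6279 = 62.79%

F_rel = 62.8%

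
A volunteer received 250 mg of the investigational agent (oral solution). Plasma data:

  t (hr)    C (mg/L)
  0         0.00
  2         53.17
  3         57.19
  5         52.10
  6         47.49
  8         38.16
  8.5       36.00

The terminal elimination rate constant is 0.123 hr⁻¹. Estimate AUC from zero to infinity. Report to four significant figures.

AUC = 664.3 mg/L·hr

Trapezoidal AUC_0→8.5:
  [0→2]: (0.00+53.17)/2 × 2 = 53.17
  [2→3]: (53.17+57.19)/2 × 1 = 55.18
  [3→5]: (57.19+52.10)/2 × 2 = 109.29
  [5→6]: (52.10+47.49)/2 × 1 = 49.795
  [6→8]: (47.49+38.16)/2 × 2 = 85.65
  [8→8.5]: (38.16+36.00)/2 × 0.5 = 18.54
  Sum = 371.625 mg/L·hr
Extrapolated tail: C_last / k_e = 36.00 / 0.123 = 292.683
AUC_0→∞ = 371.625 + 292.683 = 664.308 mg/L·hr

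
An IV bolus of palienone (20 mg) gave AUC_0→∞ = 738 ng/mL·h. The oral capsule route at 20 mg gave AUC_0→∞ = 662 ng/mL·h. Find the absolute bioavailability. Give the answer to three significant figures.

F = 0.897

F = (AUC_ev / D_ev) / (AUC_iv / D_iv)
  = (662/20) / (738/20)
  = 33.1 / 36.9 = 0.8970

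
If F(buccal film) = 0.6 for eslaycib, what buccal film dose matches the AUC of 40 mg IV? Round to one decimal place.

D_buccal = 66.7 mg

For equal systemic exposure: F × D_ev = D_iv
D_ev = D_iv / F = 40 / 0.6 = 66.6667 mg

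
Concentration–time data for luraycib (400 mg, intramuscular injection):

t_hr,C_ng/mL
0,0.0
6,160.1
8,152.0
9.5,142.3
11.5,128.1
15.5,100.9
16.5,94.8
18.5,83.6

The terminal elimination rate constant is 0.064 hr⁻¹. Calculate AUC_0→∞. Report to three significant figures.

Trapezoidal AUC_0→18.5:
  [0→6]: (0.0+160.1)/2 × 6 = 480.3
  [6→8]: (160.1+152.0)/2 × 2 = 312.1
  [8→9.5]: (152.0+142.3)/2 × 1.5 = 220.725
  [9.5→11.5]: (142.3+128.1)/2 × 2 = 270.4
  [11.5→15.5]: (128.1+100.9)/2 × 4 = 458.0
  [15.5→16.5]: (100.9+94.8)/2 × 1 = 97.85
  [16.5→18.5]: (94.8+83.6)/2 × 2 = 178.4
  Sum = 2017.775 ng/mL·hr
Extrapolated tail: C_last / k_e = 83.6 / 0.064 = 1306.250
AUC_0→∞ = 2017.775 + 1306.250 = 3324.025 ng/mL·hr

AUC = 3320 ng/mL·hr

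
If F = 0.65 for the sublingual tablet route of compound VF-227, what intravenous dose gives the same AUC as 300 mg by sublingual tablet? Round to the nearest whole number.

D_iv = 195 mg

Systemic exposure from an extravascular dose = F × D_ev, so the equivalent IV dose is F × D_ev.
D_iv = F × D_ev = 0.65 × 300 = 195 mg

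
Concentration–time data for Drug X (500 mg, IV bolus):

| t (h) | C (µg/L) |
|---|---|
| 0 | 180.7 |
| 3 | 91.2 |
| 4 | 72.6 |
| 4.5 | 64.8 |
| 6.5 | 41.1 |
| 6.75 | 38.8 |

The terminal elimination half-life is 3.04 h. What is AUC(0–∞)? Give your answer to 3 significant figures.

AUC = 810 µg/L·h

Trapezoidal AUC_0→6.75:
  [0→3]: (180.7+91.2)/2 × 3 = 407.85
  [3→4]: (91.2+72.6)/2 × 1 = 81.9
  [4→4.5]: (72.6+64.8)/2 × 0.5 = 34.35
  [4.5→6.5]: (64.8+41.1)/2 × 2 = 105.9
  [6.5→6.75]: (41.1+38.8)/2 × 0.25 = 9.9875
  Sum = 639.9875 µg/L·h
k_e = ln2 / t½ = 0.693147 / 3.04 = 0.2280 h^-1
Extrapolated tail: C_last / k_e = 38.8 / 0.228 = 170.175
AUC_0→∞ = 639.9875 + 170.175 = 810.1625 µg/L·h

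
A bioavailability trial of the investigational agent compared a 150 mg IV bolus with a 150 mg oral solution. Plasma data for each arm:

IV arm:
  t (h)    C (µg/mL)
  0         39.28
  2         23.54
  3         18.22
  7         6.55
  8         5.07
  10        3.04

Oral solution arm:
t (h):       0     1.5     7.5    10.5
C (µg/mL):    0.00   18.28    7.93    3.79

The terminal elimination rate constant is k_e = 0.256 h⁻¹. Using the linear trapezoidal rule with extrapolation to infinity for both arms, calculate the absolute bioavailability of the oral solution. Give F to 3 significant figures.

F = 0.784

Trapezoidal AUC_0→10 (IV):
  [0→2]: (39.28+23.54)/2 × 2 = 62.82
  [2→3]: (23.54+18.22)/2 × 1 = 20.88
  [3→7]: (18.22+6.55)/2 × 4 = 49.54
  [7→8]: (6.55+5.07)/2 × 1 = 5.81
  [8→10]: (5.07+3.04)/2 × 2 = 8.11
  Sum = 147.16 µg/mL·h
IV tail: 3.04/0.256 = 11.875; AUC_iv,0→∞ = 147.16 + 11.875 = 159.035 µg/mL·h
Trapezoidal AUC_0→10.5 (oral solution):
  [0→1.5]: (0.00+18.28)/2 × 1.5 = 13.71
  [1.5→7.5]: (18.28+7.93)/2 × 6 = 78.63
  [7.5→10.5]: (7.93+3.79)/2 × 3 = 17.58
  Sum = 109.92 µg/mL·h
oral solution tail: 3.79/0.256 = 14.805; AUC_ev,0→∞ = 109.92 + 14.805 = 124.725 µg/mL·h
F = (AUC_ev/D_ev)/(AUC_iv/D_iv) = (124.725/150)/(159.035/150) = 0.8315/1.06023 = 0.7843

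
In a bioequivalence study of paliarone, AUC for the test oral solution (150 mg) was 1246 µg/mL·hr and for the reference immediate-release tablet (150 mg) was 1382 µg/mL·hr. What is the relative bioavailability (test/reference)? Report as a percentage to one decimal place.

F_rel = (AUC_test/D_test) / (AUC_ref/D_ref)
      = (1246/150) / (1382/150)
      = 8.30667 / 9.21333 = 0.9016 = 90.16%

F_rel = 90.2%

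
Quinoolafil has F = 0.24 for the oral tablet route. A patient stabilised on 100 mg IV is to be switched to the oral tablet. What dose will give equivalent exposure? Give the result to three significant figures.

For equal systemic exposure: F × D_ev = D_iv
D_ev = D_iv / F = 100 / 0.24 = 416.667 mg

D_oral = 417 mg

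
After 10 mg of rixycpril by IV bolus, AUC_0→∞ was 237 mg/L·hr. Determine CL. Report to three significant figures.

CL = Dose_iv / AUC_0→∞
   = 10 / 237 = 0.0421941 L/hr

CL = 0.0422 L/hr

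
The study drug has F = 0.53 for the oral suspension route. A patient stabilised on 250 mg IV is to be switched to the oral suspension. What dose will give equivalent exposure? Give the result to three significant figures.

For equal systemic exposure: F × D_ev = D_iv
D_ev = D_iv / F = 250 / 0.53 = 471.698 mg

D_oral = 472 mg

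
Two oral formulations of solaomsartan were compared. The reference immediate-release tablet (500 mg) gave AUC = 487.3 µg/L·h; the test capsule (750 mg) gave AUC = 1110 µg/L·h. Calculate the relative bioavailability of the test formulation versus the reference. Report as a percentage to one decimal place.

F_rel = 151.9%

F_rel = (AUC_test/D_test) / (AUC_ref/D_ref)
      = (1110/750) / (487.3/500)
      = 1.48 / 0.9746 = 1.5186 = 151.86%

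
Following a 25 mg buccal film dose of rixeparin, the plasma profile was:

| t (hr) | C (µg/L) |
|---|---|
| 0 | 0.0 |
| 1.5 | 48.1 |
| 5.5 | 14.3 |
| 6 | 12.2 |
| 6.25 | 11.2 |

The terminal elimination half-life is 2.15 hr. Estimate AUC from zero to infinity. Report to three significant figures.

Trapezoidal AUC_0→6.25:
  [0→1.5]: (0.0+48.1)/2 × 1.5 = 36.075
  [1.5→5.5]: (48.1+14.3)/2 × 4 = 124.8
  [5.5→6]: (14.3+12.2)/2 × 0.5 = 6.625
  [6→6.25]: (12.2+11.2)/2 × 0.25 = 2.925
  Sum = 170.425 µg/L·hr
k_e = ln2 / t½ = 0.693147 / 2.15 = 0.3224 hr^-1
Extrapolated tail: C_last / k_e = 11.2 / 0.3224 = 34.739
AUC_0→∞ = 170.425 + 34.739 = 205.164 µg/L·hr

AUC = 205 µg/L·hr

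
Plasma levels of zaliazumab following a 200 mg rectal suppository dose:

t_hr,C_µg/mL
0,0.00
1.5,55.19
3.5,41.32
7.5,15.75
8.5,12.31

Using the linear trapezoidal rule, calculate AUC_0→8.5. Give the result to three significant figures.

Trapezoidal AUC_0→8.5:
  [0→1.5]: (0.00+55.19)/2 × 1.5 = 41.3925
  [1.5→3.5]: (55.19+41.32)/2 × 2 = 96.51
  [3.5→7.5]: (41.32+15.75)/2 × 4 = 114.14
  [7.5→8.5]: (15.75+12.31)/2 × 1 = 14.03
  Sum = 266.0725 µg/mL·hr

AUC = 266 µg/mL·hr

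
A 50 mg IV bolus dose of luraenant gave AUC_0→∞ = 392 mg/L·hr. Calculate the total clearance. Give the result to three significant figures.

CL = 0.128 L/hr

CL = Dose_iv / AUC_0→∞
   = 50 / 392 = 0.127551 L/hr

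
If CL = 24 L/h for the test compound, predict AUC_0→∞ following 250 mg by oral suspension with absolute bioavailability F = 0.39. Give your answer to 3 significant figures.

AUC_0→∞ = F × Dose / CL
        = 0.39 × 250 / 24 = 4.0625 mg/L·h

AUC = 4.06 mg/L·h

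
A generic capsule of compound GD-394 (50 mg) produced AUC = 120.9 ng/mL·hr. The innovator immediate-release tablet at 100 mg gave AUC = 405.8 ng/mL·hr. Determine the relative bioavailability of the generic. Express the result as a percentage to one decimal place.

F_rel = 59.6%

F_rel = (AUC_test/D_test) / (AUC_ref/D_ref)
      = (120.9/50) / (405.8/100)
      = 2.418 / 4.058 = 0.5959 = 59.59%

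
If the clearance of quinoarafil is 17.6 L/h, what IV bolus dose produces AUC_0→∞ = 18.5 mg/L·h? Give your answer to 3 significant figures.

Dose_iv = CL × AUC_0→∞
     = 17.6 × 18.5 = 325.6 mg

Dose = 326 mg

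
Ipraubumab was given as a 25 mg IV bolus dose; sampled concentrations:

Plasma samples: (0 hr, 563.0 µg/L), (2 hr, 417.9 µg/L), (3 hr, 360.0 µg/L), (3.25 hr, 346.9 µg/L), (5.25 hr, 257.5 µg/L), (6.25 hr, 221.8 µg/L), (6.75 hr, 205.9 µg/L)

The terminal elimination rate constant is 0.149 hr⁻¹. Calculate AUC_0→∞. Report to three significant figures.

Trapezoidal AUC_0→6.75:
  [0→2]: (563.0+417.9)/2 × 2 = 980.9
  [2→3]: (417.9+360.0)/2 × 1 = 388.95
  [3→3.25]: (360.0+346.9)/2 × 0.25 = 88.3625
  [3.25→5.25]: (346.9+257.5)/2 × 2 = 604.4
  [5.25→6.25]: (257.5+221.8)/2 × 1 = 239.65
  [6.25→6.75]: (221.8+205.9)/2 × 0.5 = 106.925
  Sum = 2409.1875 µg/L·hr
Extrapolated tail: C_last / k_e = 205.9 / 0.149 = 1381.879
AUC_0→∞ = 2409.1875 + 1381.879 = 3791.0665 µg/L·hr

AUC = 3790 µg/L·hr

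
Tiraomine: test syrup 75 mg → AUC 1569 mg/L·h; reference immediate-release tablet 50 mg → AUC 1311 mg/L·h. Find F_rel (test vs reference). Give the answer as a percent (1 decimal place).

F_rel = (AUC_test/D_test) / (AUC_ref/D_ref)
      = (1569/75) / (1311/50)
      = 20.92 / 26.22 = 0.7979 = 79.79%

F_rel = 79.8%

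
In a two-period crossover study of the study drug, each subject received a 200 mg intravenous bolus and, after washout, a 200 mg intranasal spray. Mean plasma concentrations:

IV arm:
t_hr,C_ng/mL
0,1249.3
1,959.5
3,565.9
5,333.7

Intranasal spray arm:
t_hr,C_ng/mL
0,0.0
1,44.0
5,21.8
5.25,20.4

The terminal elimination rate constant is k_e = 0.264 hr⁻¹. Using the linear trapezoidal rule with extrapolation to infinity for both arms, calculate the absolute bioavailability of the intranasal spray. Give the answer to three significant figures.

Trapezoidal AUC_0→5 (IV):
  [0→1]: (1249.3+959.5)/2 × 1 = 1104.4
  [1→3]: (959.5+565.9)/2 × 2 = 1525.4
  [3→5]: (565.9+333.7)/2 × 2 = 899.6
  Sum = 3529.4 ng/mL·hr
IV tail: 333.7/0.264 = 1264.015; AUC_iv,0→∞ = 3529.4 + 1264.015 = 4793.415 ng/mL·hr
Trapezoidal AUC_0→5.25 (intranasal spray):
  [0→1]: (0.0+44.0)/2 × 1 = 22.0
  [1→5]: (44.0+21.8)/2 × 4 = 131.6
  [5→5.25]: (21.8+20.4)/2 × 0.25 = 5.275
  Sum = 158.875 ng/mL·hr
intranasal spray tail: 20.4/0.264 = 77.273; AUC_ev,0→∞ = 158.875 + 77.273 = 236.148 ng/mL·hr
F = (AUC_ev/D_ev)/(AUC_iv/D_iv) = (236.148/200)/(4793.415/200) = 1.18074/23.967075 = 0.0493

F = 0.0493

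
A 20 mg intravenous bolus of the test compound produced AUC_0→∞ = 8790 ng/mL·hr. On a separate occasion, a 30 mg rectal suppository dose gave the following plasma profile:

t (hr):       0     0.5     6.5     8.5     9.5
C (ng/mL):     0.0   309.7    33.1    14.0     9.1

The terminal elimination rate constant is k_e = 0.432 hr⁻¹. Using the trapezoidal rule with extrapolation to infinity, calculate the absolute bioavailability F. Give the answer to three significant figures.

F = 0.0899

Trapezoidal AUC_0→9.5 (rectal suppository):
  [0→0.5]: (0.0+309.7)/2 × 0.5 = 77.425
  [0.5→6.5]: (309.7+33.1)/2 × 6 = 1028.4
  [6.5→8.5]: (33.1+14.0)/2 × 2 = 47.1
  [8.5→9.5]: (14.0+9.1)/2 × 1 = 11.55
  Sum = 1164.475 ng/mL·hr
Tail: C_last/k_e = 9.1/0.432 = 21.065
AUC_0→∞ (rectal suppository) = 1164.475 + 21.065 = 1185.54 ng/mL·hr
F = (AUC_ev/D_ev)/(AUC_iv/D_iv) = (1185.54/30)/(8790/20) = 39.518/439.5 = 0.0899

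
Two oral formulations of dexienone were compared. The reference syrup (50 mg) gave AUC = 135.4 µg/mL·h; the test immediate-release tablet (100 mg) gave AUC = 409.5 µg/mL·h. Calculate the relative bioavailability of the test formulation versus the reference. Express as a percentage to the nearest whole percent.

F_rel = (AUC_test/D_test) / (AUC_ref/D_ref)
      = (409.5/100) / (135.4/50)
      = 4.095 / 2.708 = 1.5122 = 151.22%

F_rel = 151%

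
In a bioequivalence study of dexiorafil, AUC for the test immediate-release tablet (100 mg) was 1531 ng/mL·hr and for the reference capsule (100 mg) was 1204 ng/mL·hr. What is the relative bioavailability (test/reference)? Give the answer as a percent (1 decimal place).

F_rel = 127.2%

F_rel = (AUC_test/D_test) / (AUC_ref/D_ref)
      = (1531/100) / (1204/100)
      = 15.31 / 12.04 = 1.2716 = 127.16%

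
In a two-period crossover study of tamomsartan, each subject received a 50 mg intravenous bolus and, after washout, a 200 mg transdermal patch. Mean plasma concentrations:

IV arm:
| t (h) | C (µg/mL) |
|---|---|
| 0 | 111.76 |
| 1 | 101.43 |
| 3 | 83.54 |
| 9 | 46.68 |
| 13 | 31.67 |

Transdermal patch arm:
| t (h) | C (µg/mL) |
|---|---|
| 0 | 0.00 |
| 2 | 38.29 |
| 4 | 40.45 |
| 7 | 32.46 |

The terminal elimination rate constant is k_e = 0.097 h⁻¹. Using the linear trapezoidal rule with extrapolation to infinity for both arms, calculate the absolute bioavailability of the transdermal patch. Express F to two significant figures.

F = 0.12

Trapezoidal AUC_0→13 (IV):
  [0→1]: (111.76+101.43)/2 × 1 = 106.595
  [1→3]: (101.43+83.54)/2 × 2 = 184.97
  [3→9]: (83.54+46.68)/2 × 6 = 390.66
  [9→13]: (46.68+31.67)/2 × 4 = 156.7
  Sum = 838.925 µg/mL·h
IV tail: 31.67/0.097 = 326.495; AUC_iv,0→∞ = 838.925 + 326.495 = 1165.42 µg/mL·h
Trapezoidal AUC_0→7 (transdermal patch):
  [0→2]: (0.00+38.29)/2 × 2 = 38.29
  [2→4]: (38.29+40.45)/2 × 2 = 78.74
  [4→7]: (40.45+32.46)/2 × 3 = 109.365
  Sum = 226.395 µg/mL·h
transdermal patch tail: 32.46/0.097 = 334.639; AUC_ev,0→∞ = 226.395 + 334.639 = 561.034 µg/mL·h
F = (AUC_ev/D_ev)/(AUC_iv/D_iv) = (561.034/200)/(1165.42/50) = 2.80517/23.3084 = 0.1204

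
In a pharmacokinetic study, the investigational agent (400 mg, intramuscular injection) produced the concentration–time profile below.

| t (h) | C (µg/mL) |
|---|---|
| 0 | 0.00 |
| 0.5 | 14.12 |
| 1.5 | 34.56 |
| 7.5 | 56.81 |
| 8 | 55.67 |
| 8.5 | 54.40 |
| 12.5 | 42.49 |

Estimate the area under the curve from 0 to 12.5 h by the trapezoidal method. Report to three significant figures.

Trapezoidal AUC_0→12.5:
  [0→0.5]: (0.00+14.12)/2 × 0.5 = 3.53
  [0.5→1.5]: (14.12+34.56)/2 × 1 = 24.34
  [1.5→7.5]: (34.56+56.81)/2 × 6 = 274.11
  [7.5→8]: (56.81+55.67)/2 × 0.5 = 28.12
  [8→8.5]: (55.67+54.40)/2 × 0.5 = 27.5175
  [8.5→12.5]: (54.40+42.49)/2 × 4 = 193.78
  Sum = 551.3975 µg/mL·h

AUC = 551 µg/mL·h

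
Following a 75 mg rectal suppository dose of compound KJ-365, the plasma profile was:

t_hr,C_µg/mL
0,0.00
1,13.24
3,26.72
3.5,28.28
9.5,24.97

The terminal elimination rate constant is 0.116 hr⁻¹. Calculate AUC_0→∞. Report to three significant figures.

AUC = 435 µg/mL·hr

Trapezoidal AUC_0→9.5:
  [0→1]: (0.00+13.24)/2 × 1 = 6.62
  [1→3]: (13.24+26.72)/2 × 2 = 39.96
  [3→3.5]: (26.72+28.28)/2 × 0.5 = 13.75
  [3.5→9.5]: (28.28+24.97)/2 × 6 = 159.75
  Sum = 220.08 µg/mL·hr
Extrapolated tail: C_last / k_e = 24.97 / 0.116 = 215.259
AUC_0→∞ = 220.08 + 215.259 = 435.339 µg/mL·hr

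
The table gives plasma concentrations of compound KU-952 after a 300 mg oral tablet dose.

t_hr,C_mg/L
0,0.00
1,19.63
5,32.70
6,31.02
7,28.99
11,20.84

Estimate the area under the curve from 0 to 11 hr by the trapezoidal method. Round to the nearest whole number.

Trapezoidal AUC_0→11:
  [0→1]: (0.00+19.63)/2 × 1 = 9.815
  [1→5]: (19.63+32.70)/2 × 4 = 104.66
  [5→6]: (32.70+31.02)/2 × 1 = 31.86
  [6→7]: (31.02+28.99)/2 × 1 = 30.005
  [7→11]: (28.99+20.84)/2 × 4 = 99.66
  Sum = 276.0 mg/L·hr

AUC = 276 mg/L·hr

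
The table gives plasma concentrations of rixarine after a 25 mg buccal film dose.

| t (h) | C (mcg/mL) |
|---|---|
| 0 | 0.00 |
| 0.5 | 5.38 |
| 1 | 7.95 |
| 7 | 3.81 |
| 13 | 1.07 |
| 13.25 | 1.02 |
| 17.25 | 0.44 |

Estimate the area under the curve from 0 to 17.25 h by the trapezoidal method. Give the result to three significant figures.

AUC = 57.8 mcg/mL·h

Trapezoidal AUC_0→17.25:
  [0→0.5]: (0.00+5.38)/2 × 0.5 = 1.345
  [0.5→1]: (5.38+7.95)/2 × 0.5 = 3.3325
  [1→7]: (7.95+3.81)/2 × 6 = 35.28
  [7→13]: (3.81+1.07)/2 × 6 = 14.64
  [13→13.25]: (1.07+1.02)/2 × 0.25 = 0.26125
  [13.25→17.25]: (1.02+0.44)/2 × 4 = 2.92
  Sum = 57.77875 mcg/mL·h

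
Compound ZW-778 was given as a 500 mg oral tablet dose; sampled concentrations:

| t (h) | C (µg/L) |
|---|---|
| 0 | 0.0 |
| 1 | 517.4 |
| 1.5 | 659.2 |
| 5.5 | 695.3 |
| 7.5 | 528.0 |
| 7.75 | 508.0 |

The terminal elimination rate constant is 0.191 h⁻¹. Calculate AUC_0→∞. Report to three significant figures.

AUC = 7270 µg/L·h

Trapezoidal AUC_0→7.75:
  [0→1]: (0.0+517.4)/2 × 1 = 258.7
  [1→1.5]: (517.4+659.2)/2 × 0.5 = 294.15
  [1.5→5.5]: (659.2+695.3)/2 × 4 = 2709.0
  [5.5→7.5]: (695.3+528.0)/2 × 2 = 1223.3
  [7.5→7.75]: (528.0+508.0)/2 × 0.25 = 129.5
  Sum = 4614.65 µg/L·h
Extrapolated tail: C_last / k_e = 508.0 / 0.191 = 2659.686
AUC_0→∞ = 4614.65 + 2659.686 = 7274.336 µg/L·h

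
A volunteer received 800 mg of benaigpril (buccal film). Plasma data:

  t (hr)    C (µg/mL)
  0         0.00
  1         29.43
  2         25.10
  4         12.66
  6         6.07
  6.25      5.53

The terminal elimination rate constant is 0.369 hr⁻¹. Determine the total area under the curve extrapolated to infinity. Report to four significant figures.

Trapezoidal AUC_0→6.25:
  [0→1]: (0.00+29.43)/2 × 1 = 14.715
  [1→2]: (29.43+25.10)/2 × 1 = 27.265
  [2→4]: (25.10+12.66)/2 × 2 = 37.76
  [4→6]: (12.66+6.07)/2 × 2 = 18.73
  [6→6.25]: (6.07+5.53)/2 × 0.25 = 1.45
  Sum = 99.92 µg/mL·hr
Extrapolated tail: C_last / k_e = 5.53 / 0.369 = 14.986
AUC_0→∞ = 99.92 + 14.986 = 114.906 µg/mL·hr

AUC = 114.9 µg/mL·hr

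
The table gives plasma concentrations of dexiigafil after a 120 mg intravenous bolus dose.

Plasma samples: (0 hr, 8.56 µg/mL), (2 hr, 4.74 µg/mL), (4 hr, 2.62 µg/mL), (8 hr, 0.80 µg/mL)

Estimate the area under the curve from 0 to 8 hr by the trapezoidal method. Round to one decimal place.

Trapezoidal AUC_0→8:
  [0→2]: (8.56+4.74)/2 × 2 = 13.3
  [2→4]: (4.74+2.62)/2 × 2 = 7.36
  [4→8]: (2.62+0.80)/2 × 4 = 6.84
  Sum = 27.5 µg/mL·hr

AUC = 27.5 µg/mL·hr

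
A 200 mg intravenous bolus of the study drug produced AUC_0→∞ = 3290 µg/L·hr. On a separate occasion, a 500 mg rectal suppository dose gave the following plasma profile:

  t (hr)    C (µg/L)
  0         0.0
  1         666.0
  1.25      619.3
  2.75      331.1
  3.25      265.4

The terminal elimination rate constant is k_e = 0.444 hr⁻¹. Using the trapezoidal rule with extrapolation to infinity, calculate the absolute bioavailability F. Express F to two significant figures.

Trapezoidal AUC_0→3.25 (rectal suppository):
  [0→1]: (0.0+666.0)/2 × 1 = 333.0
  [1→1.25]: (666.0+619.3)/2 × 0.25 = 160.6625
  [1.25→2.75]: (619.3+331.1)/2 × 1.5 = 712.8
  [2.75→3.25]: (331.1+265.4)/2 × 0.5 = 149.125
  Sum = 1355.5875 µg/L·hr
Tail: C_last/k_e = 265.4/0.444 = 597.748
AUC_0→∞ (rectal suppository) = 1355.5875 + 597.748 = 1953.3355 µg/L·hr
F = (AUC_ev/D_ev)/(AUC_iv/D_iv) = (1953.3355/500)/(3290/200) = 3.906671/16.45 = 0.2375

F = 0.24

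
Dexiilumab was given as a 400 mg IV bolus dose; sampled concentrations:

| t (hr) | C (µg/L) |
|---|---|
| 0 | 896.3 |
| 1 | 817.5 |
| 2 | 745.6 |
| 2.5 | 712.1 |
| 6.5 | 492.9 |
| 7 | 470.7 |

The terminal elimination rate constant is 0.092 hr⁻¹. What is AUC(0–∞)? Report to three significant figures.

AUC = 9770 µg/L·hr

Trapezoidal AUC_0→7:
  [0→1]: (896.3+817.5)/2 × 1 = 856.9
  [1→2]: (817.5+745.6)/2 × 1 = 781.55
  [2→2.5]: (745.6+712.1)/2 × 0.5 = 364.425
  [2.5→6.5]: (712.1+492.9)/2 × 4 = 2410.0
  [6.5→7]: (492.9+470.7)/2 × 0.5 = 240.9
  Sum = 4653.775 µg/L·hr
Extrapolated tail: C_last / k_e = 470.7 / 0.092 = 5116.304
AUC_0→∞ = 4653.775 + 5116.304 = 9770.079 µg/L·hr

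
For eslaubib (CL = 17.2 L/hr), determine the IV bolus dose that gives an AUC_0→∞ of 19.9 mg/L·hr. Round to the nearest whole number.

Dose_iv = CL × AUC_0→∞
     = 17.2 × 19.9 = 342.28 mg

Dose = 342 mg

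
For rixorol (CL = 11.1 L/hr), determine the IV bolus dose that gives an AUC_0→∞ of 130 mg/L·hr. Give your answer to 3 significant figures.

Dose_iv = CL × AUC_0→∞
     = 11.1 × 130 = 1443 mg

Dose = 1440 mg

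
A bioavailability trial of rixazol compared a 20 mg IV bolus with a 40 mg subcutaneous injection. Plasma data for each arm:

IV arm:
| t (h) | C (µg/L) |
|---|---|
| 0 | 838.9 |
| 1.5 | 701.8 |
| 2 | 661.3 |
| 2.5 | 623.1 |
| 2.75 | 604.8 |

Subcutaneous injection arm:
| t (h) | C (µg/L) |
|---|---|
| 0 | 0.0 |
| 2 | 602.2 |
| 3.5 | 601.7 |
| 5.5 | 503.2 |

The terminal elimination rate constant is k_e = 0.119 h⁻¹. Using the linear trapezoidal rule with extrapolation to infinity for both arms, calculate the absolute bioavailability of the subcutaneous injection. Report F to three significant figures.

F = 0.485

Trapezoidal AUC_0→2.75 (IV):
  [0→1.5]: (838.9+701.8)/2 × 1.5 = 1155.525
  [1.5→2]: (701.8+661.3)/2 × 0.5 = 340.775
  [2→2.5]: (661.3+623.1)/2 × 0.5 = 321.1
  [2.5→2.75]: (623.1+604.8)/2 × 0.25 = 153.4875
  Sum = 1970.8875 µg/L·h
IV tail: 604.8/0.119 = 5082.353; AUC_iv,0→∞ = 1970.8875 + 5082.353 = 7053.2405 µg/L·h
Trapezoidal AUC_0→5.5 (subcutaneous injection):
  [0→2]: (0.0+602.2)/2 × 2 = 602.2
  [2→3.5]: (602.2+601.7)/2 × 1.5 = 902.925
  [3.5→5.5]: (601.7+503.2)/2 × 2 = 1104.9
  Sum = 2610.025 µg/L·h
subcutaneous injection tail: 503.2/0.119 = 4228.571; AUC_ev,0→∞ = 2610.025 + 4228.571 = 6838.596 µg/L·h
F = (AUC_ev/D_ev)/(AUC_iv/D_iv) = (6838.596/40)/(7053.2405/20) = 170.9649/352.662 = 0.4848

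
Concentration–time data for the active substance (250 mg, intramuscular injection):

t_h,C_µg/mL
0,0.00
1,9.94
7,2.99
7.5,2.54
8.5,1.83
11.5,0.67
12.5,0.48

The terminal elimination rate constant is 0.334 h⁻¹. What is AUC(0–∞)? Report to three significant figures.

Trapezoidal AUC_0→12.5:
  [0→1]: (0.00+9.94)/2 × 1 = 4.97
  [1→7]: (9.94+2.99)/2 × 6 = 38.79
  [7→7.5]: (2.99+2.54)/2 × 0.5 = 1.3825
  [7.5→8.5]: (2.54+1.83)/2 × 1 = 2.185
  [8.5→11.5]: (1.83+0.67)/2 × 3 = 3.75
  [11.5→12.5]: (0.67+0.48)/2 × 1 = 0.575
  Sum = 51.6525 µg/mL·h
Extrapolated tail: C_last / k_e = 0.48 / 0.334 = 1.437
AUC_0→∞ = 51.6525 + 1.437 = 53.0895 µg/mL·h

AUC = 53.1 µg/mL·h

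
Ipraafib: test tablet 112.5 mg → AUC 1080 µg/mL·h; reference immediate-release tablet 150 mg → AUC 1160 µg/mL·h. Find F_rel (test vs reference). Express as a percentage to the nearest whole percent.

F_rel = (AUC_test/D_test) / (AUC_ref/D_ref)
      = (1080/112.5) / (1160/150)
      = 9.6 / 7.73333 = 1.2414 = 124.14%

F_rel = 124%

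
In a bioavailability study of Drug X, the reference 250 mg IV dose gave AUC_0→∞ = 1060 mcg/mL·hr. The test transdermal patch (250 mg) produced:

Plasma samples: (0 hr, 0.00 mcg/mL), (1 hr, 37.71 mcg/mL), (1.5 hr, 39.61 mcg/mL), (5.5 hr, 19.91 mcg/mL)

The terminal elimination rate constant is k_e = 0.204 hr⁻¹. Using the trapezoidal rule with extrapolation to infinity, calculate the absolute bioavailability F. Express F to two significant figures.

Trapezoidal AUC_0→5.5 (transdermal patch):
  [0→1]: (0.00+37.71)/2 × 1 = 18.855
  [1→1.5]: (37.71+39.61)/2 × 0.5 = 19.33
  [1.5→5.5]: (39.61+19.91)/2 × 4 = 119.04
  Sum = 157.225 mcg/mL·hr
Tail: C_last/k_e = 19.91/0.204 = 97.598
AUC_0→∞ (transdermal patch) = 157.225 + 97.598 = 254.823 mcg/mL·hr
F = (AUC_ev/D_ev)/(AUC_iv/D_iv) = (254.823/250)/(1060/250) = 1.019292/4.24 = 0.2404

F = 0.24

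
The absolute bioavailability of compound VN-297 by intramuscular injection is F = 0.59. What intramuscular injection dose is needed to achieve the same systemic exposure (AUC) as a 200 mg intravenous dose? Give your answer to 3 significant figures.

For equal systemic exposure: F × D_ev = D_iv
D_ev = D_iv / F = 200 / 0.59 = 338.983 mg

D_intramuscular = 339 mg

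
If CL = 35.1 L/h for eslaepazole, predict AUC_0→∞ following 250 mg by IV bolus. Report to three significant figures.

AUC_0→∞ = Dose_iv / CL
        = 250 / 35.1 = 7.12251 mg/L·h

AUC = 7.12 mg/L·h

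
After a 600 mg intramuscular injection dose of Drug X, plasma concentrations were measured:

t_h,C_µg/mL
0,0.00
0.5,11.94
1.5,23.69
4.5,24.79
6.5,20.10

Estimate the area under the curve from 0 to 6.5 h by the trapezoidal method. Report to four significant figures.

Trapezoidal AUC_0→6.5:
  [0→0.5]: (0.00+11.94)/2 × 0.5 = 2.985
  [0.5→1.5]: (11.94+23.69)/2 × 1 = 17.815
  [1.5→4.5]: (23.69+24.79)/2 × 3 = 72.72
  [4.5→6.5]: (24.79+20.10)/2 × 2 = 44.89
  Sum = 138.41 µg/mL·h

AUC = 138.4 µg/mL·h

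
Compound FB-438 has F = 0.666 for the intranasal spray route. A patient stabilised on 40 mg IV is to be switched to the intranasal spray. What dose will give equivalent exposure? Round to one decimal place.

D_intranasal = 60.1 mg

For equal systemic exposure: F × D_ev = D_iv
D_ev = D_iv / F = 40 / 0.666 = 60.0601 mg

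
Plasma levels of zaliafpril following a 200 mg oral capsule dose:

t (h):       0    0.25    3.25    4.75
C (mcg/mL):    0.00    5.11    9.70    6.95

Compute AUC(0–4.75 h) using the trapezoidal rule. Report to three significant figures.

AUC = 35.3 mcg/mL·h

Trapezoidal AUC_0→4.75:
  [0→0.25]: (0.00+5.11)/2 × 0.25 = 0.63875
  [0.25→3.25]: (5.11+9.70)/2 × 3 = 22.215
  [3.25→4.75]: (9.70+6.95)/2 × 1.5 = 12.4875
  Sum = 35.34125 mcg/mL·h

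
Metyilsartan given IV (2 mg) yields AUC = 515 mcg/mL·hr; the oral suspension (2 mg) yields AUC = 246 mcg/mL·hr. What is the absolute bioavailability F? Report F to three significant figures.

F = (AUC_ev / D_ev) / (AUC_iv / D_iv)
  = (246/2) / (515/2)
  = 123 / 257.5 = 0.4777

F = 0.478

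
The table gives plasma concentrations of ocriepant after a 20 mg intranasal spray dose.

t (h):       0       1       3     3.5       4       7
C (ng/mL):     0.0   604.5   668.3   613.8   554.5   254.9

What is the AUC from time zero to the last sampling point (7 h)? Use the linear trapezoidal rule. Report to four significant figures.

Trapezoidal AUC_0→7:
  [0→1]: (0.0+604.5)/2 × 1 = 302.25
  [1→3]: (604.5+668.3)/2 × 2 = 1272.8
  [3→3.5]: (668.3+613.8)/2 × 0.5 = 320.525
  [3.5→4]: (613.8+554.5)/2 × 0.5 = 292.075
  [4→7]: (554.5+254.9)/2 × 3 = 1214.1
  Sum = 3401.75 ng/mL·h

AUC = 3402 ng/mL·h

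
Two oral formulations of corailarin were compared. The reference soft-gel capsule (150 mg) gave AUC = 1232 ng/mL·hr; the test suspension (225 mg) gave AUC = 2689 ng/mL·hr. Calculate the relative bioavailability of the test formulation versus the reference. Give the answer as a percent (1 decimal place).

F_rel = (AUC_test/D_test) / (AUC_ref/D_ref)
      = (2689/225) / (1232/150)
      = 11.9511 / 8.21333 = 1.4551 = 145.51%

F_rel = 145.5%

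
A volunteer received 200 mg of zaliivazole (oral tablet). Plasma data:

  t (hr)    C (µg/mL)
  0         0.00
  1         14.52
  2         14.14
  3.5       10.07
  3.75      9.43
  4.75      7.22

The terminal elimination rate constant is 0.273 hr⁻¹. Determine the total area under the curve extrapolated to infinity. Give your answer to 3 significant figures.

AUC = 77.0 µg/mL·hr

Trapezoidal AUC_0→4.75:
  [0→1]: (0.00+14.52)/2 × 1 = 7.26
  [1→2]: (14.52+14.14)/2 × 1 = 14.33
  [2→3.5]: (14.14+10.07)/2 × 1.5 = 18.1575
  [3.5→3.75]: (10.07+9.43)/2 × 0.25 = 2.4375
  [3.75→4.75]: (9.43+7.22)/2 × 1 = 8.325
  Sum = 50.51 µg/mL·hr
Extrapolated tail: C_last / k_e = 7.22 / 0.273 = 26.447
AUC_0→∞ = 50.51 + 26.447 = 76.957 µg/mL·hr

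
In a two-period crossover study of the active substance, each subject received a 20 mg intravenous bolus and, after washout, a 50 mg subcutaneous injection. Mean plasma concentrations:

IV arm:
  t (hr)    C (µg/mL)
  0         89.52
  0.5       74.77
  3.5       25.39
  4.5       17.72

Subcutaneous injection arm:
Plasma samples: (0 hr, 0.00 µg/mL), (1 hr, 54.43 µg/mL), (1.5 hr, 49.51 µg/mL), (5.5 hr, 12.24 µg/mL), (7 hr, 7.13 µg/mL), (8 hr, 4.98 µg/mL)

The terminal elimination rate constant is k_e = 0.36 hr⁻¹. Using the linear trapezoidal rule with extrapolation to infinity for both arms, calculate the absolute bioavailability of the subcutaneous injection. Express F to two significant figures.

F = 0.32

Trapezoidal AUC_0→4.5 (IV):
  [0→0.5]: (89.52+74.77)/2 × 0.5 = 41.0725
  [0.5→3.5]: (74.77+25.39)/2 × 3 = 150.24
  [3.5→4.5]: (25.39+17.72)/2 × 1 = 21.555
  Sum = 212.8675 µg/mL·hr
IV tail: 17.72/0.36 = 49.222; AUC_iv,0→∞ = 212.8675 + 49.222 = 262.0895 µg/mL·hr
Trapezoidal AUC_0→8 (subcutaneous injection):
  [0→1]: (0.00+54.43)/2 × 1 = 27.215
  [1→1.5]: (54.43+49.51)/2 × 0.5 = 25.985
  [1.5→5.5]: (49.51+12.24)/2 × 4 = 123.5
  [5.5→7]: (12.24+7.13)/2 × 1.5 = 14.5275
  [7→8]: (7.13+4.98)/2 × 1 = 6.055
  Sum = 197.2825 µg/mL·hr
subcutaneous injection tail: 4.98/0.36 = 13.833; AUC_ev,0→∞ = 197.2825 + 13.833 = 211.1155 µg/mL·hr
F = (AUC_ev/D_ev)/(AUC_iv/D_iv) = (211.1155/50)/(262.0895/20) = 4.22231/13.104475 = 0.3222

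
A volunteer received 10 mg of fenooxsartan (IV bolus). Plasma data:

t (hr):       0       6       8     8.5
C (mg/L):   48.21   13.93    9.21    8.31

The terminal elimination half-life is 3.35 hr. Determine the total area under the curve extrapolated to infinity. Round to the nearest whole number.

Trapezoidal AUC_0→8.5:
  [0→6]: (48.21+13.93)/2 × 6 = 186.42
  [6→8]: (13.93+9.21)/2 × 2 = 23.14
  [8→8.5]: (9.21+8.31)/2 × 0.5 = 4.38
  Sum = 213.94 mg/L·hr
k_e = ln2 / t½ = 0.693147 / 3.35 = 0.2069 hr^-1
Extrapolated tail: C_last / k_e = 8.31 / 0.2069 = 40.164
AUC_0→∞ = 213.94 + 40.164 = 254.104 mg/L·hr

AUC = 254 mg/L·hr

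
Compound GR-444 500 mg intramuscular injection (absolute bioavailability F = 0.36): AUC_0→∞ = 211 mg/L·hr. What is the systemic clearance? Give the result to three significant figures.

CL = 0.853 L/hr

CL = F × Dose / AUC_0→∞
   = 0.36 × 500 / 211 = 0.853081 L/hr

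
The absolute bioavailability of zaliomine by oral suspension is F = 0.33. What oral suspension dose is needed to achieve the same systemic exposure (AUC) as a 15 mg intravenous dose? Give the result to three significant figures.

D_oral = 45.5 mg

For equal systemic exposure: F × D_ev = D_iv
D_ev = D_iv / F = 15 / 0.33 = 45.4545 mg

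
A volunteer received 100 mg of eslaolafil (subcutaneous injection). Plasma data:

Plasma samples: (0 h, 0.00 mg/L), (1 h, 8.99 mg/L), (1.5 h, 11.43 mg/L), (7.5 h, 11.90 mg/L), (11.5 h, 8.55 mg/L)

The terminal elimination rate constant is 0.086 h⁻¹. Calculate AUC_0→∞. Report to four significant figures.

Trapezoidal AUC_0→11.5:
  [0→1]: (0.00+8.99)/2 × 1 = 4.495
  [1→1.5]: (8.99+11.43)/2 × 0.5 = 5.105
  [1.5→7.5]: (11.43+11.90)/2 × 6 = 69.99
  [7.5→11.5]: (11.90+8.55)/2 × 4 = 40.9
  Sum = 120.49 mg/L·h
Extrapolated tail: C_last / k_e = 8.55 / 0.086 = 99.419
AUC_0→∞ = 120.49 + 99.419 = 219.909 mg/L·h

AUC = 219.9 mg/L·h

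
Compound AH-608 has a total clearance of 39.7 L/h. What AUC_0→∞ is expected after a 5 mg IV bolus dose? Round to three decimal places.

AUC_0→∞ = Dose_iv / CL
        = 5 / 39.7 = 0.125945 mg/L·h

AUC = 0.126 mg/L·h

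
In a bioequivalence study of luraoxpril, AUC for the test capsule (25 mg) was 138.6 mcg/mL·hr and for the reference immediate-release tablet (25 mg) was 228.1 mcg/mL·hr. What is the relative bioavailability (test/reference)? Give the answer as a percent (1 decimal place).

F_rel = (AUC_test/D_test) / (AUC_ref/D_ref)
      = (138.6/25) / (228.1/25)
      = 5.544 / 9.124 = 0.6076 = 60.76%

F_rel = 60.8%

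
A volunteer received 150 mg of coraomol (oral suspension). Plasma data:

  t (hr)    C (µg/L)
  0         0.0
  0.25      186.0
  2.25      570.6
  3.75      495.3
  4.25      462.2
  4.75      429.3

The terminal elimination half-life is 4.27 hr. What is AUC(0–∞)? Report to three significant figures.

AUC = 4690 µg/L·hr

Trapezoidal AUC_0→4.75:
  [0→0.25]: (0.0+186.0)/2 × 0.25 = 23.25
  [0.25→2.25]: (186.0+570.6)/2 × 2 = 756.6
  [2.25→3.75]: (570.6+495.3)/2 × 1.5 = 799.425
  [3.75→4.25]: (495.3+462.2)/2 × 0.5 = 239.375
  [4.25→4.75]: (462.2+429.3)/2 × 0.5 = 222.875
  Sum = 2041.525 µg/L·hr
k_e = ln2 / t½ = 0.693147 / 4.27 = 0.1623 hr^-1
Extrapolated tail: C_last / k_e = 429.3 / 0.1623 = 2645.102
AUC_0→∞ = 2041.525 + 2645.102 = 4686.627 µg/L·hr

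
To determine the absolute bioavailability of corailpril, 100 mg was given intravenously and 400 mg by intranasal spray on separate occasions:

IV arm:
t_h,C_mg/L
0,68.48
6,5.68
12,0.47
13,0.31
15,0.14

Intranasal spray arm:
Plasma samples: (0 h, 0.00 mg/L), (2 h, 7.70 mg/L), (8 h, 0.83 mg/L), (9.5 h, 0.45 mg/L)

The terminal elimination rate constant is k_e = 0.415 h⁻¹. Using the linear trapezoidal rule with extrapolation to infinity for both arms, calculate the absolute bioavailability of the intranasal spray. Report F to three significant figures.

F = 0.0365

Trapezoidal AUC_0→15 (IV):
  [0→6]: (68.48+5.68)/2 × 6 = 222.48
  [6→12]: (5.68+0.47)/2 × 6 = 18.45
  [12→13]: (0.47+0.31)/2 × 1 = 0.39
  [13→15]: (0.31+0.14)/2 × 2 = 0.45
  Sum = 241.77 mg/L·h
IV tail: 0.14/0.415 = 0.337; AUC_iv,0→∞ = 241.77 + 0.337 = 242.107 mg/L·h
Trapezoidal AUC_0→9.5 (intranasal spray):
  [0→2]: (0.00+7.70)/2 × 2 = 7.7
  [2→8]: (7.70+0.83)/2 × 6 = 25.59
  [8→9.5]: (0.83+0.45)/2 × 1.5 = 0.96
  Sum = 34.25 mg/L·h
intranasal spray tail: 0.45/0.415 = 1.084; AUC_ev,0→∞ = 34.25 + 1.084 = 35.334 mg/L·h
F = (AUC_ev/D_ev)/(AUC_iv/D_iv) = (35.334/400)/(242.107/100) = 0.088335/2.42107 = 0.0365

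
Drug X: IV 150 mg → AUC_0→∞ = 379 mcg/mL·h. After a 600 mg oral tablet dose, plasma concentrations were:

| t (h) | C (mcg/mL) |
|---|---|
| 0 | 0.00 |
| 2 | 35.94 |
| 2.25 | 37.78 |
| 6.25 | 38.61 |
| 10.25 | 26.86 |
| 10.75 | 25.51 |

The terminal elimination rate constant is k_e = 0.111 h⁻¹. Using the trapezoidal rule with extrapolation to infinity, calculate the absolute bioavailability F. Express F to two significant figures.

F = 0.38

Trapezoidal AUC_0→10.75 (oral tablet):
  [0→2]: (0.00+35.94)/2 × 2 = 35.94
  [2→2.25]: (35.94+37.78)/2 × 0.25 = 9.215
  [2.25→6.25]: (37.78+38.61)/2 × 4 = 152.78
  [6.25→10.25]: (38.61+26.86)/2 × 4 = 130.94
  [10.25→10.75]: (26.86+25.51)/2 × 0.5 = 13.0925
  Sum = 341.9675 mcg/mL·h
Tail: C_last/k_e = 25.51/0.111 = 229.820
AUC_0→∞ (oral tablet) = 341.9675 + 229.820 = 571.7875 mcg/mL·h
F = (AUC_ev/D_ev)/(AUC_iv/D_iv) = (571.7875/600)/(379/150) = 0.952979/2.52667 = 0.3772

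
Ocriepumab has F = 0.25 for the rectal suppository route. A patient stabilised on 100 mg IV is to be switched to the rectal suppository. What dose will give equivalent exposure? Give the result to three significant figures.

D_rectal = 400 mg

For equal systemic exposure: F × D_ev = D_iv
D_ev = D_iv / F = 100 / 0.25 = 400 mg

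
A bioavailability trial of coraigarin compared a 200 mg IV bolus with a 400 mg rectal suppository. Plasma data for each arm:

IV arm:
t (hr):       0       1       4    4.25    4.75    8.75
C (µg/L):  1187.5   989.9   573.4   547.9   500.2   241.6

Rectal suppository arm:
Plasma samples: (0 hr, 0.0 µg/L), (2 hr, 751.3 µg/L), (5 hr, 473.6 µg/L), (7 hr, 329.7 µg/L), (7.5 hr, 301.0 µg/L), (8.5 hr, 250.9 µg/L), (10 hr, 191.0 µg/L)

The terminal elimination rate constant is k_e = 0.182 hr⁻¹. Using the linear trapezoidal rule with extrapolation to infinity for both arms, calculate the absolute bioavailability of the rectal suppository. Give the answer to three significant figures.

F = 0.392

Trapezoidal AUC_0→8.75 (IV):
  [0→1]: (1187.5+989.9)/2 × 1 = 1088.7
  [1→4]: (989.9+573.4)/2 × 3 = 2344.95
  [4→4.25]: (573.4+547.9)/2 × 0.25 = 140.1625
  [4.25→4.75]: (547.9+500.2)/2 × 0.5 = 262.025
  [4.75→8.75]: (500.2+241.6)/2 × 4 = 1483.6
  Sum = 5319.4375 µg/L·hr
IV tail: 241.6/0.182 = 1327.473; AUC_iv,0→∞ = 5319.4375 + 1327.473 = 6646.9105 µg/L·hr
Trapezoidal AUC_0→10 (rectal suppository):
  [0→2]: (0.0+751.3)/2 × 2 = 751.3
  [2→5]: (751.3+473.6)/2 × 3 = 1837.35
  [5→7]: (473.6+329.7)/2 × 2 = 803.3
  [7→7.5]: (329.7+301.0)/2 × 0.5 = 157.675
  [7.5→8.5]: (301.0+250.9)/2 × 1 = 275.95
  [8.5→10]: (250.9+191.0)/2 × 1.5 = 331.425
  Sum = 4157.0 µg/L·hr
rectal suppository tail: 191.0/0.182 = 1049.451; AUC_ev,0→∞ = 4157.0 + 1049.451 = 5206.451 µg/L·hr
F = (AUC_ev/D_ev)/(AUC_iv/D_iv) = (5206.451/400)/(6646.9105/200) = 13.0161/33.2346 = 0.3916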